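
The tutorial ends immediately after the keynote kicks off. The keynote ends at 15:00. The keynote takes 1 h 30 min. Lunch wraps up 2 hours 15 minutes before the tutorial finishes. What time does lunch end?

11:15

The keynote starts at 15:00 − 90 min = 13:30.
So the tutorial ends at 13:30.
Lunch ends at 13:30 − 135 min = 11:15.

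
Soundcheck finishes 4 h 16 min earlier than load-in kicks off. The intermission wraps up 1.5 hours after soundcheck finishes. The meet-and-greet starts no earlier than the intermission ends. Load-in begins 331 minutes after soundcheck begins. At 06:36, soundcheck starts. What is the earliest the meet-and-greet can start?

Load-in starts at 06:36 + 331 min = 12:07.
Soundcheck ends at 12:07 − 256 min = 07:51.
The intermission ends at 07:51 + 90 min = 09:21.
The meet-and-greet is bounded by the intermission, so the earliest it can start is 09:21.

09:21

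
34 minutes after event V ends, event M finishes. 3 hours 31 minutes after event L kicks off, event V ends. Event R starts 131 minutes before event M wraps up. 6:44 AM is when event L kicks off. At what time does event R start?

8:38 AM

Event V ends at 6:44 AM + 211 min = 10:15 AM.
Event M ends at 10:15 AM + 34 min = 10:49 AM.
Event R starts at 10:49 AM − 131 min = 8:38 AM.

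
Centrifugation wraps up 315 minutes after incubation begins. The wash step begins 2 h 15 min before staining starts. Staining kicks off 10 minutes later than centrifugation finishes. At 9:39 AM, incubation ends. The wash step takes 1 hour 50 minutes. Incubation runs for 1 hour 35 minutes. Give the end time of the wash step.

1:04 PM

Incubation starts at 9:39 AM − 95 min = 8:04 AM.
Centrifugation ends at 8:04 AM + 315 min = 1:19 PM.
Staining starts at 1:19 PM + 10 min = 1:29 PM.
The wash step starts at 1:29 PM − 135 min = 11:14 AM.
The wash step ends at 11:14 AM + 110 min = 1:04 PM.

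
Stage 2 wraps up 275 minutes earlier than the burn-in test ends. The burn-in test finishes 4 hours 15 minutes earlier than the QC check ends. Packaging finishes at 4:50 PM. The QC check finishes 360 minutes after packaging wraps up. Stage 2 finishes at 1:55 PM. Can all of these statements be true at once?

The QC check ends at 4:50 PM + 360 min = 10:50 PM.
The burn-in test ends at 10:50 PM − 255 min = 6:35 PM.
Stage 2 ends at 6:35 PM − 275 min = 2:00 PM.
But stage 2 is also said to end at 1:55 PM — a 5-minute conflict.

No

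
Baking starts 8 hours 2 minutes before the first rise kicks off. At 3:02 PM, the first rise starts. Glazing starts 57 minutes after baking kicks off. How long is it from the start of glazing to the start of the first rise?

Baking starts at 3:02 PM − 482 min = 7:00 AM.
Glazing starts at 7:00 AM + 57 min = 7:57 AM.
From 7:57 AM to 3:02 PM is 7 h 5 min.

7 h 5 min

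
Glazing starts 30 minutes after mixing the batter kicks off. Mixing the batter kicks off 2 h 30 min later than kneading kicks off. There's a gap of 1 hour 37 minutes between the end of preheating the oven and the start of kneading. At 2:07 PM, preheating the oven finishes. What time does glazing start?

6:44 PM

Kneading starts at 2:07 PM + 97 min = 3:44 PM.
Mixing the batter starts at 3:44 PM + 150 min = 6:14 PM.
Glazing starts at 6:14 PM + 30 min = 6:44 PM.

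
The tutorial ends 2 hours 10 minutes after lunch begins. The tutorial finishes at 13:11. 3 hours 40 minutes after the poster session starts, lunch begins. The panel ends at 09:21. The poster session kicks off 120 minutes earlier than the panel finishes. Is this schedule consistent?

Yes

The poster session starts at 09:21 − 120 min = 07:21.
Lunch starts at 07:21 + 220 min = 11:01.
The tutorial ends at 11:01 + 130 min = 13:11.
That matches the stated 13:11, so the schedule is consistent.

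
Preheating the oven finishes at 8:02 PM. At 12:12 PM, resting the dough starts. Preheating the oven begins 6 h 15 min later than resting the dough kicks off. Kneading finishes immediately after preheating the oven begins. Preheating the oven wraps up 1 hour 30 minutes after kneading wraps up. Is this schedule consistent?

No

Preheating the oven starts at 12:12 PM + 375 min = 6:27 PM.
So kneading ends at 6:27 PM.
Preheating the oven ends at 6:27 PM + 90 min = 7:57 PM.
But preheating the oven is also said to end at 8:02 PM — a 5-minute conflict.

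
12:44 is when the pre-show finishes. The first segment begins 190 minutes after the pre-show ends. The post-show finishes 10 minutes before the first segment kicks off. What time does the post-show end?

The first segment starts at 12:44 + 190 min = 15:54.
The post-show ends at 15:54 − 10 min = 15:44.

15:44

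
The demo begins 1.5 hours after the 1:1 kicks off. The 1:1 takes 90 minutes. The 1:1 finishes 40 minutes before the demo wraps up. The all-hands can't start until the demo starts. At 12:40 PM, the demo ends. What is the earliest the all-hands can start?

12:00 PM

The 1:1 ends at 12:40 PM − 40 min = 12:00 PM.
The 1:1 starts at 12:00 PM − 90 min = 10:30 AM.
The demo starts at 10:30 AM + 90 min = 12:00 PM.
The all-hands is bounded by the demo, so the earliest it can start is 12:00 PM.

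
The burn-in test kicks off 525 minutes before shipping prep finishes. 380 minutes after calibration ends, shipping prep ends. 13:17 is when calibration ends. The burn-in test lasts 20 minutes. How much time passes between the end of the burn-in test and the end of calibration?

2 h 5 min

Shipping prep ends at 13:17 + 380 min = 19:37.
The burn-in test starts at 19:37 − 525 min = 10:52.
The burn-in test ends at 10:52 + 20 min = 11:12.
From 11:12 to 13:17 is 2 h 5 min.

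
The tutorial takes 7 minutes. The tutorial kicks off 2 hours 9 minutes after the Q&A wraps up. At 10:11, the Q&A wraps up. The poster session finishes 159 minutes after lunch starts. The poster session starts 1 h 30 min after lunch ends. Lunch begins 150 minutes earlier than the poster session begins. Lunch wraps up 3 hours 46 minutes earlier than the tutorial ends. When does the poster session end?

The tutorial starts at 10:11 + 129 min = 12:20.
The tutorial ends at 12:20 + 7 min = 12:27.
Lunch ends at 12:27 − 226 min = 08:41.
The poster session starts at 08:41 + 90 min = 10:11.
Lunch starts at 10:11 − 150 min = 07:41.
The poster session ends at 07:41 + 159 min = 10:20.

10:20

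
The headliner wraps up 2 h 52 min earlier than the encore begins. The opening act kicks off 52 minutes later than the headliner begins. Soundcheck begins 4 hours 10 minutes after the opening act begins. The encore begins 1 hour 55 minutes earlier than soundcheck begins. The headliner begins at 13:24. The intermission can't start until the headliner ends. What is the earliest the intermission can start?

13:39

The opening act starts at 13:24 + 52 min = 14:16.
Soundcheck starts at 14:16 + 250 min = 18:26.
The encore starts at 18:26 − 115 min = 16:31.
The headliner ends at 16:31 − 172 min = 13:39.
The intermission is bounded by the headliner, so the earliest it can start is 13:39.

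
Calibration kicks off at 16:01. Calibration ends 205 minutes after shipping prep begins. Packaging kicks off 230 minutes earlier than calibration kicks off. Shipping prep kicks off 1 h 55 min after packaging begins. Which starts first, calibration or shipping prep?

Packaging starts at 16:01 − 230 min = 12:11.
Shipping prep starts at 12:11 + 115 min = 14:06.
Calibration starts at 16:01 and shipping prep starts at 14:06, so shipping prep is first.

shipping prep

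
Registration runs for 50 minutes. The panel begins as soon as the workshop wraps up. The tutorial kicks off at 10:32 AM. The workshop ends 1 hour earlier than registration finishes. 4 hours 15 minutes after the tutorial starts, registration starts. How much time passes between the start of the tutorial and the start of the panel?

4 hours 5 minutes

Registration starts at 10:32 AM + 255 min = 2:47 PM.
Registration ends at 2:47 PM + 50 min = 3:37 PM.
The workshop ends at 3:37 PM − 60 min = 2:37 PM.
So the panel starts at 2:37 PM.
From 10:32 AM to 2:37 PM is 4 hours 5 minutes.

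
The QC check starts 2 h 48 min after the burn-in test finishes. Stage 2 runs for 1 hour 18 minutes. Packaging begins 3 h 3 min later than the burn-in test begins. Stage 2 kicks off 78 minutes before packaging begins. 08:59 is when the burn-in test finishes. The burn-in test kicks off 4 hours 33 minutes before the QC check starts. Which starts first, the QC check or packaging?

packaging

The QC check starts at 08:59 + 168 min = 11:47.
The burn-in test starts at 11:47 − 273 min = 07:14.
Packaging starts at 07:14 + 183 min = 10:17.
The QC check starts at 11:47 and packaging starts at 10:17, so packaging is first.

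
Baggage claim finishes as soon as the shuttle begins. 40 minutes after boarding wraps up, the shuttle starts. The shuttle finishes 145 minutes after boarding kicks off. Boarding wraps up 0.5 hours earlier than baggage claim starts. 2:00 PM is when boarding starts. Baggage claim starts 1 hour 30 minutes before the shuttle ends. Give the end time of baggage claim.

3:05 PM

The shuttle ends at 2:00 PM + 145 min = 4:25 PM.
Baggage claim starts at 4:25 PM − 90 min = 2:55 PM.
Boarding ends at 2:55 PM − 30 min = 2:25 PM.
The shuttle starts at 2:25 PM + 40 min = 3:05 PM.
So baggage claim ends at 3:05 PM.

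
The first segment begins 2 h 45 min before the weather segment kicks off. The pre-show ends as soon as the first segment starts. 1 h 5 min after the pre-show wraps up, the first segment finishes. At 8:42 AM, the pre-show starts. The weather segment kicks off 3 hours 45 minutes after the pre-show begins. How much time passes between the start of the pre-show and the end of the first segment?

2 hours 5 minutes

The weather segment starts at 8:42 AM + 225 min = 12:27 PM.
The first segment starts at 12:27 PM − 165 min = 9:42 AM.
So the pre-show ends at 9:42 AM.
The first segment ends at 9:42 AM + 65 min = 10:47 AM.
From 8:42 AM to 10:47 AM is 2 hours 5 minutes.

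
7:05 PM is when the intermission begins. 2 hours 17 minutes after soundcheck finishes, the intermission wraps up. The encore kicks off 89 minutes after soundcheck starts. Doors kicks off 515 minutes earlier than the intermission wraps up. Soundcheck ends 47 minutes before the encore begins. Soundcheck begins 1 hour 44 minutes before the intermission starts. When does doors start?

11:45 AM

Soundcheck starts at 7:05 PM − 104 min = 5:21 PM.
The encore starts at 5:21 PM + 89 min = 6:50 PM.
Soundcheck ends at 6:50 PM − 47 min = 6:03 PM.
The intermission ends at 6:03 PM + 137 min = 8:20 PM.
Doors starts at 8:20 PM − 515 min = 11:45 AM.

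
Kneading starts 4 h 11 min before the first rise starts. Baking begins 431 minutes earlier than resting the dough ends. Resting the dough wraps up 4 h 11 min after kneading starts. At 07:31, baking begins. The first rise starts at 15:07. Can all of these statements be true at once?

No

Kneading starts at 15:07 − 251 min = 10:56.
Resting the dough ends at 10:56 + 251 min = 15:07.
Baking starts at 15:07 − 431 min = 07:56.
But baking is also said to start at 07:31 — a 25-minute conflict.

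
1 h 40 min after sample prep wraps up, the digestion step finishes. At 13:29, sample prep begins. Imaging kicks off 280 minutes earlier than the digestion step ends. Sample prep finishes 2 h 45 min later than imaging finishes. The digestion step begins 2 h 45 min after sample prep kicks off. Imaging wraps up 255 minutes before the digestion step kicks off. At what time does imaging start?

11:44

The digestion step starts at 13:29 + 165 min = 16:14.
Imaging ends at 16:14 − 255 min = 11:59.
Sample prep ends at 11:59 + 165 min = 14:44.
The digestion step ends at 14:44 + 100 min = 16:24.
Imaging starts at 16:24 − 280 min = 11:44.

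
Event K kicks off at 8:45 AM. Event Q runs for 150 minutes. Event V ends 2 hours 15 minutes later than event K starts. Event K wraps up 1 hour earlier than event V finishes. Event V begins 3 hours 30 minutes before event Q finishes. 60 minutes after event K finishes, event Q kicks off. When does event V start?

10:00 AM

Event V ends at 8:45 AM + 135 min = 11:00 AM.
Event K ends at 11:00 AM − 60 min = 10:00 AM.
Event Q starts at 10:00 AM + 60 min = 11:00 AM.
Event Q ends at 11:00 AM + 150 min = 1:30 PM.
Event V starts at 1:30 PM − 210 min = 10:00 AM.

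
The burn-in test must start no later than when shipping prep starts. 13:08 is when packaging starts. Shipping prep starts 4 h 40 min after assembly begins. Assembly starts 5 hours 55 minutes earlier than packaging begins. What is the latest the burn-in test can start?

11:53

Assembly starts at 13:08 − 355 min = 07:13.
Shipping prep starts at 07:13 + 280 min = 11:53.
The burn-in test is bounded by shipping prep, so the latest it can start is 11:53.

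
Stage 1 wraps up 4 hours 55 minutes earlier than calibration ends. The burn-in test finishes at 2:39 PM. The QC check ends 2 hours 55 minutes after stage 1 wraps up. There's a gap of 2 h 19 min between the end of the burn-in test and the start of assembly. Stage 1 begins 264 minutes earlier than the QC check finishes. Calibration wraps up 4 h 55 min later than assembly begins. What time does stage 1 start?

Assembly starts at 2:39 PM + 139 min = 4:58 PM.
Calibration ends at 4:58 PM + 295 min = 9:53 PM.
Stage 1 ends at 9:53 PM − 295 min = 4:58 PM.
The QC check ends at 4:58 PM + 175 min = 7:53 PM.
Stage 1 starts at 7:53 PM − 264 min = 3:29 PM.

3:29 PM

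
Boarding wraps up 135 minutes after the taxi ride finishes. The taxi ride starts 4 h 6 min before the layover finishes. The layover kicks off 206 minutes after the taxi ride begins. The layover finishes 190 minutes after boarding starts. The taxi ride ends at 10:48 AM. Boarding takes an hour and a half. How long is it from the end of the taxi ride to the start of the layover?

3 hours 15 minutes

Boarding ends at 10:48 AM + 135 min = 1:03 PM.
Boarding starts at 1:03 PM − 90 min = 11:33 AM.
The layover ends at 11:33 AM + 190 min = 2:43 PM.
The taxi ride starts at 2:43 PM − 246 min = 10:37 AM.
The layover starts at 10:37 AM + 206 min = 2:03 PM.
From 10:48 AM to 2:03 PM is 3 hours 15 minutes.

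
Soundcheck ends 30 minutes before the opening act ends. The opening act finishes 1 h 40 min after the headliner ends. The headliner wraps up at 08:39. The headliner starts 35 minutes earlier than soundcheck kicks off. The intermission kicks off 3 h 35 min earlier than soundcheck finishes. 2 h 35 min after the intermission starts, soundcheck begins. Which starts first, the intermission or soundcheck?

The opening act ends at 08:39 + 100 min = 10:19.
Soundcheck ends at 10:19 − 30 min = 09:49.
The intermission starts at 09:49 − 215 min = 06:14.
Soundcheck starts at 06:14 + 155 min = 08:49.
The intermission starts at 06:14 and soundcheck starts at 08:49, so the intermission is first.

the intermission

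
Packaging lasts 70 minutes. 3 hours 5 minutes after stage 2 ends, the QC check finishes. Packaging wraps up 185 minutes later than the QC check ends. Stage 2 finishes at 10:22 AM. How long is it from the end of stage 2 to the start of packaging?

The QC check ends at 10:22 AM + 185 min = 1:27 PM.
Packaging ends at 1:27 PM + 185 min = 4:32 PM.
Packaging starts at 4:32 PM − 70 min = 3:22 PM.
From 10:22 AM to 3:22 PM is 5 hours.

5 hours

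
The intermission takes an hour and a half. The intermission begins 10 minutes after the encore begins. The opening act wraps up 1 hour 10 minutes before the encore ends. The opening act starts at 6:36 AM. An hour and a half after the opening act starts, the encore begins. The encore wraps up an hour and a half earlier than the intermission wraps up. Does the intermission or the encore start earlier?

the encore

The encore starts at 6:36 AM + 90 min = 8:06 AM.
The intermission starts at 8:06 AM + 10 min = 8:16 AM.
The intermission starts at 8:16 AM and the encore starts at 8:06 AM, so the encore is first.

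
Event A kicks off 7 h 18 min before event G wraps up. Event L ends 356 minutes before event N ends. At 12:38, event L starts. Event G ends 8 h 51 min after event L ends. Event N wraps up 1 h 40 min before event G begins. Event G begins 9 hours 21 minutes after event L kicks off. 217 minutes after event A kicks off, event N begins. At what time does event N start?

19:33

Event G starts at 12:38 + 561 min = 21:59.
Event N ends at 21:59 − 100 min = 20:19.
Event L ends at 20:19 − 356 min = 14:23.
Event G ends at 14:23 + 531 min = 23:14.
Event A starts at 23:14 − 438 min = 15:56.
Event N starts at 15:56 + 217 min = 19:33.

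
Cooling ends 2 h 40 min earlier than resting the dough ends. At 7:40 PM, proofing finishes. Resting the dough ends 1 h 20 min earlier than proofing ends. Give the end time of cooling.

Resting the dough ends at 7:40 PM − 80 min = 6:20 PM.
Cooling ends at 6:20 PM − 160 min = 3:40 PM.

3:40 PM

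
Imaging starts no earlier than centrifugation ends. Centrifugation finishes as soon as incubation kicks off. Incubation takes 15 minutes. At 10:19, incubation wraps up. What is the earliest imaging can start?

Incubation starts at 10:19 − 15 min = 10:04.
So centrifugation ends at 10:04.
Imaging is bounded by centrifugation, so the earliest it can start is 10:04.

10:04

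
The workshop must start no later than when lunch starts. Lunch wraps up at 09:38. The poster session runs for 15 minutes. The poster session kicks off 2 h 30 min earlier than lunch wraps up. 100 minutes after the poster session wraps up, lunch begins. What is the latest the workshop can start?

09:03

The poster session starts at 09:38 − 150 min = 07:08.
The poster session ends at 07:08 + 15 min = 07:23.
Lunch starts at 07:23 + 100 min = 09:03.
The workshop is bounded by lunch, so the latest it can start is 09:03.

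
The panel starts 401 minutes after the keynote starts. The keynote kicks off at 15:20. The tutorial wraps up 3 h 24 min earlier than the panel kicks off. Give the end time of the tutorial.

The panel starts at 15:20 + 401 min = 22:01.
The tutorial ends at 22:01 − 204 min = 18:37.

18:37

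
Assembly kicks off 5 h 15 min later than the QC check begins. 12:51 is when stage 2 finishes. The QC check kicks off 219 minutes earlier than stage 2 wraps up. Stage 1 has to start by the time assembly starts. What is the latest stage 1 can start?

The QC check starts at 12:51 − 219 min = 09:12.
Assembly starts at 09:12 + 315 min = 14:27.
Stage 1 is bounded by assembly, so the latest it can start is 14:27.

14:27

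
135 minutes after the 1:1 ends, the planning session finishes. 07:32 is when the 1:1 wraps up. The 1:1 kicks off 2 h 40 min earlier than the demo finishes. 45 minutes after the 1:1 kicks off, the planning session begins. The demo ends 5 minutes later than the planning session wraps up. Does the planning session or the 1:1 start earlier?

The planning session ends at 07:32 + 135 min = 09:47.
The demo ends at 09:47 + 5 min = 09:52.
The 1:1 starts at 09:52 − 160 min = 07:12.
The planning session starts at 07:12 + 45 min = 07:57.
The planning session starts at 07:57 and the 1:1 starts at 07:12, so the 1:1 is first.

the 1:1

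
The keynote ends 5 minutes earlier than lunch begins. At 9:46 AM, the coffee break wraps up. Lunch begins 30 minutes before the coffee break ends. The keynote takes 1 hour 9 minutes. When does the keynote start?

Lunch starts at 9:46 AM − 30 min = 9:16 AM.
The keynote ends at 9:16 AM − 5 min = 9:11 AM.
The keynote starts at 9:11 AM − 69 min = 8:02 AM.

8:02 AM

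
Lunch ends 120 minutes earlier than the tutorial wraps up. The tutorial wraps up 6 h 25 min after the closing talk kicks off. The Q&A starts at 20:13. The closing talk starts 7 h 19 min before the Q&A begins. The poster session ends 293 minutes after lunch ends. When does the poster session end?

22:12

The closing talk starts at 20:13 − 439 min = 12:54.
The tutorial ends at 12:54 + 385 min = 19:19.
Lunch ends at 19:19 − 120 min = 17:19.
The poster session ends at 17:19 + 293 min = 22:12.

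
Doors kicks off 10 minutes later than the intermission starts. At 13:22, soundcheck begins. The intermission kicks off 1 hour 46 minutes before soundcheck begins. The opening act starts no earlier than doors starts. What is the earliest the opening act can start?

11:46

The intermission starts at 13:22 − 106 min = 11:36.
Doors starts at 11:36 + 10 min = 11:46.
The opening act is bounded by doors, so the earliest it can start is 11:46.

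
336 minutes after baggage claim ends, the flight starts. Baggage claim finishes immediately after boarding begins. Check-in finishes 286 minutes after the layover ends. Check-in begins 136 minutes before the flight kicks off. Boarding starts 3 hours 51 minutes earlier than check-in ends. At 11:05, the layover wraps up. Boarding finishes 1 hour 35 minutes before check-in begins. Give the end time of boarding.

13:45

Check-in ends at 11:05 + 286 min = 15:51.
Boarding starts at 15:51 − 231 min = 12:00.
So baggage claim ends at 12:00.
The flight starts at 12:00 + 336 min = 17:36.
Check-in starts at 17:36 − 136 min = 15:20.
Boarding ends at 15:20 − 95 min = 13:45.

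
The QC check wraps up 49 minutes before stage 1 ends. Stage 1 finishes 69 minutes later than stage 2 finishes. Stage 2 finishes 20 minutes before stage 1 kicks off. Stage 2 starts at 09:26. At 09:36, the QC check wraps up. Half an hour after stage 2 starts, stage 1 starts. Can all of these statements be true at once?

No

Stage 1 starts at 09:26 + 30 min = 09:56.
Stage 2 ends at 09:56 − 20 min = 09:36.
Stage 1 ends at 09:36 + 69 min = 10:45.
The QC check ends at 10:45 − 49 min = 09:56.
But the QC check is also said to end at 09:36 — a 20-minute conflict.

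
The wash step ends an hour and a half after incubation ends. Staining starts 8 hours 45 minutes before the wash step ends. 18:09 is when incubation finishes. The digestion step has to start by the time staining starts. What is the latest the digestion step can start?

The wash step ends at 18:09 + 90 min = 19:39.
Staining starts at 19:39 − 525 min = 10:54.
The digestion step is bounded by staining, so the latest it can start is 10:54.

10:54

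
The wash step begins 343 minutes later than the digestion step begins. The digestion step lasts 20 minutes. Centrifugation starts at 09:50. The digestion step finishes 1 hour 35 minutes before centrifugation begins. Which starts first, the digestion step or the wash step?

the digestion step

The digestion step ends at 09:50 − 95 min = 08:15.
The digestion step starts at 08:15 − 20 min = 07:55.
The wash step starts at 07:55 + 343 min = 13:38.
The digestion step starts at 07:55 and the wash step starts at 13:38, so the digestion step is first.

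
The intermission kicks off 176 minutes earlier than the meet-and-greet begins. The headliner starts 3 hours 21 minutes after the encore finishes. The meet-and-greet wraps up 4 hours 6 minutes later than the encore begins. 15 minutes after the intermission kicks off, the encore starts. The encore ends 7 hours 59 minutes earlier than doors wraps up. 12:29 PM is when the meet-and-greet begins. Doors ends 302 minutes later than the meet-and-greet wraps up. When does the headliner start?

The intermission starts at 12:29 PM − 176 min = 9:33 AM.
The encore starts at 9:33 AM + 15 min = 9:48 AM.
The meet-and-greet ends at 9:48 AM + 246 min = 1:54 PM.
Doors ends at 1:54 PM + 302 min = 6:56 PM.
The encore ends at 6:56 PM − 479 min = 10:57 AM.
The headliner starts at 10:57 AM + 201 min = 2:18 PM.

2:18 PM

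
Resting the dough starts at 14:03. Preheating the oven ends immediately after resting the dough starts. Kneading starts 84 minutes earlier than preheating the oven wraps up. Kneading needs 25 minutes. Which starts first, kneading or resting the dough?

Preheating the oven ends at 14:03.
Kneading starts at 14:03 − 84 min = 12:39.
Kneading starts at 12:39 and resting the dough starts at 14:03, so kneading is first.

kneading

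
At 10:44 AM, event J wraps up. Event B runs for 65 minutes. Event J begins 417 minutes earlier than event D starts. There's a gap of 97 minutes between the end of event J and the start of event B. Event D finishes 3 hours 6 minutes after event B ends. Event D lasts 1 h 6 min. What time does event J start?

Event B starts at 10:44 AM + 97 min = 12:21 PM.
Event B ends at 12:21 PM + 65 min = 1:26 PM.
Event D ends at 1:26 PM + 186 min = 4:32 PM.
Event D starts at 4:32 PM − 66 min = 3:26 PM.
Event J starts at 3:26 PM − 417 min = 8:29 AM.

8:29 AM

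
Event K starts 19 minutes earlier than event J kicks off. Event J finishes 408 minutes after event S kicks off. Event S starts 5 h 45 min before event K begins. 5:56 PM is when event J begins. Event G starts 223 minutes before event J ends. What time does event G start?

2:57 PM

Event K starts at 5:56 PM − 19 min = 5:37 PM.
Event S starts at 5:37 PM − 345 min = 11:52 AM.
Event J ends at 11:52 AM + 408 min = 6:40 PM.
Event G starts at 6:40 PM − 223 min = 2:57 PM.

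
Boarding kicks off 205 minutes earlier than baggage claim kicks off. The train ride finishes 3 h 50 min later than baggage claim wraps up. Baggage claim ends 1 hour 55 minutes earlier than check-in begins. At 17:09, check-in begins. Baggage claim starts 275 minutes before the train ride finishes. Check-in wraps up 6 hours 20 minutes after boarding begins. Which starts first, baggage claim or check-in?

Baggage claim ends at 17:09 − 115 min = 15:14.
The train ride ends at 15:14 + 230 min = 19:04.
Baggage claim starts at 19:04 − 275 min = 14:29.
Baggage claim starts at 14:29 and check-in starts at 17:09, so baggage claim is first.

baggage claim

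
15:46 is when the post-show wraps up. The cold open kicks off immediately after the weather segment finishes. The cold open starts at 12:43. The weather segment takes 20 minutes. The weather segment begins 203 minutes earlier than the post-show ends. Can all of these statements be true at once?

The weather segment starts at 15:46 − 203 min = 12:23.
The weather segment ends at 12:23 + 20 min = 12:43.
So the cold open starts at 12:43.
That matches the stated 12:43, so the schedule is consistent.

Yes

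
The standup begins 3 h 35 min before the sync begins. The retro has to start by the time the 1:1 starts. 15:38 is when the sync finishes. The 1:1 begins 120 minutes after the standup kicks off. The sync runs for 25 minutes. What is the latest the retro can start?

The sync starts at 15:38 − 25 min = 15:13.
The standup starts at 15:13 − 215 min = 11:38.
The 1:1 starts at 11:38 + 120 min = 13:38.
The retro is bounded by the 1:1, so the latest it can start is 13:38.

13:38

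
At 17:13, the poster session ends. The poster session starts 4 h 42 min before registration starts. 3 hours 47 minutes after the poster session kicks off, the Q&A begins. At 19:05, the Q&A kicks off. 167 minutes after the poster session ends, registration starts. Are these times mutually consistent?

Registration starts at 17:13 + 167 min = 20:00.
The poster session starts at 20:00 − 282 min = 15:18.
The Q&A starts at 15:18 + 227 min = 19:05.
That matches the stated 19:05, so the schedule is consistent.

Yes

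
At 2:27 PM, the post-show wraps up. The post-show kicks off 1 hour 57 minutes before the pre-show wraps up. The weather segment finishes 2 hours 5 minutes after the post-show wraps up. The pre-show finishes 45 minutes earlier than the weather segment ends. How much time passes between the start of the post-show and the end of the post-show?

The weather segment ends at 2:27 PM + 125 min = 4:32 PM.
The pre-show ends at 4:32 PM − 45 min = 3:47 PM.
The post-show starts at 3:47 PM − 117 min = 1:50 PM.
From 1:50 PM to 2:27 PM is 37 minutes.

37 minutes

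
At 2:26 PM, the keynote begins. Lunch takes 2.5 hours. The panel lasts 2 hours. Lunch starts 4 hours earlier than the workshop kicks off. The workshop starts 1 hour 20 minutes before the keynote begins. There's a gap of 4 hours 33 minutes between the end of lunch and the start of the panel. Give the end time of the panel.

The workshop starts at 2:26 PM − 80 min = 1:06 PM.
Lunch starts at 1:06 PM − 240 min = 9:06 AM.
Lunch ends at 9:06 AM + 150 min = 11:36 AM.
The panel starts at 11:36 AM + 273 min = 4:09 PM.
The panel ends at 4:09 PM + 120 min = 6:09 PM.

6:09 PM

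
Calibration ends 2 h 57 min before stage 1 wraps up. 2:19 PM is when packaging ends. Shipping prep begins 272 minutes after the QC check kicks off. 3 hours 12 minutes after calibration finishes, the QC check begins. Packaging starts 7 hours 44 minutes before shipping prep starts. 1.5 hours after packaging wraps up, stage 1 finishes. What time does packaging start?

12:52 PM

Stage 1 ends at 2:19 PM + 90 min = 3:49 PM.
Calibration ends at 3:49 PM − 177 min = 12:52 PM.
The QC check starts at 12:52 PM + 192 min = 4:04 PM.
Shipping prep starts at 4:04 PM + 272 min = 8:36 PM.
Packaging starts at 8:36 PM − 464 min = 12:52 PM.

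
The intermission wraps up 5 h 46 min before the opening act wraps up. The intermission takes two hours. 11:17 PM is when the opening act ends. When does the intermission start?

The intermission ends at 11:17 PM − 346 min = 5:31 PM.
The intermission starts at 5:31 PM − 120 min = 3:31 PM.

3:31 PM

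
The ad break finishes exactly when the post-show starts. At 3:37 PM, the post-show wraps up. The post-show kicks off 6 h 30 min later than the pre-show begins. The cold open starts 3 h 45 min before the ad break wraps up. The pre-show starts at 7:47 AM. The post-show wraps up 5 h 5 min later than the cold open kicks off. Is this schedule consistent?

The post-show starts at 7:47 AM + 390 min = 2:17 PM.
So the ad break ends at 2:17 PM.
The cold open starts at 2:17 PM − 225 min = 10:32 AM.
The post-show ends at 10:32 AM + 305 min = 3:37 PM.
That matches the stated 3:37 PM, so the schedule is consistent.

Yes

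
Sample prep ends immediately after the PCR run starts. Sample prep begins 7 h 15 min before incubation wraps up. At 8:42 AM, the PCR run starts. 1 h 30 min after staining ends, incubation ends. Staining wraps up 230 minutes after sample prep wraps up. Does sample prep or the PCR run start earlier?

sample prep

Sample prep ends at 8:42 AM.
Staining ends at 8:42 AM + 230 min = 12:32 PM.
Incubation ends at 12:32 PM + 90 min = 2:02 PM.
Sample prep starts at 2:02 PM − 435 min = 6:47 AM.
Sample prep starts at 6:47 AM and the PCR run starts at 8:42 AM, so sample prep is first.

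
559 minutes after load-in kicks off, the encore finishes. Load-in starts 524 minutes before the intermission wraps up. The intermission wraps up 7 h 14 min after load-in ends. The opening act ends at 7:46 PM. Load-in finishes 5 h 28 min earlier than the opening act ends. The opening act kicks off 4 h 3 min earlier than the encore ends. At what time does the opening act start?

Load-in ends at 7:46 PM − 328 min = 2:18 PM.
The intermission ends at 2:18 PM + 434 min = 9:32 PM.
Load-in starts at 9:32 PM − 524 min = 12:48 PM.
The encore ends at 12:48 PM + 559 min = 10:07 PM.
The opening act starts at 10:07 PM − 243 min = 6:04 PM.

6:04 PM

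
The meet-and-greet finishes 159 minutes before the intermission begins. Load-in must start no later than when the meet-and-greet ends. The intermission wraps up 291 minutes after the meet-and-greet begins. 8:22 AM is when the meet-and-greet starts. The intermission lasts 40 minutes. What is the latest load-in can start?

The intermission ends at 8:22 AM + 291 min = 1:13 PM.
The intermission starts at 1:13 PM − 40 min = 12:33 PM.
The meet-and-greet ends at 12:33 PM − 159 min = 9:54 AM.
Load-in is bounded by the meet-and-greet, so the latest it can start is 9:54 AM.

9:54 AM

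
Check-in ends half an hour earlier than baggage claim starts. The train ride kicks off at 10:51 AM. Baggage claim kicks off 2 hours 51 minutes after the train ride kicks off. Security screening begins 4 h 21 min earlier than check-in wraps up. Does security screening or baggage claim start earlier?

Baggage claim starts at 10:51 AM + 171 min = 1:42 PM.
Check-in ends at 1:42 PM − 30 min = 1:12 PM.
Security screening starts at 1:12 PM − 261 min = 8:51 AM.
Security screening starts at 8:51 AM and baggage claim starts at 1:42 PM, so security screening is first.

security screening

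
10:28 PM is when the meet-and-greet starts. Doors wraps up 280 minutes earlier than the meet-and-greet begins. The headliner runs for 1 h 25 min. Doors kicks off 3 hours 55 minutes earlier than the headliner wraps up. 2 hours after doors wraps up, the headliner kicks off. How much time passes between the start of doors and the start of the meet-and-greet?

Doors ends at 10:28 PM − 280 min = 5:48 PM.
The headliner starts at 5:48 PM + 120 min = 7:48 PM.
The headliner ends at 7:48 PM + 85 min = 9:13 PM.
Doors starts at 9:13 PM − 235 min = 5:18 PM.
From 5:18 PM to 10:28 PM is 5 hours 10 minutes.

5 hours 10 minutes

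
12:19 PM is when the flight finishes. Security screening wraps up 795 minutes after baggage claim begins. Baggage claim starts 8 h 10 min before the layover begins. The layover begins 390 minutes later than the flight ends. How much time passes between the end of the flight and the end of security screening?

11 hours 35 minutes

The layover starts at 12:19 PM + 390 min = 6:49 PM.
Baggage claim starts at 6:49 PM − 490 min = 10:39 AM.
Security screening ends at 10:39 AM + 795 min = 11:54 PM.
From 12:19 PM to 11:54 PM is 11 hours 35 minutes.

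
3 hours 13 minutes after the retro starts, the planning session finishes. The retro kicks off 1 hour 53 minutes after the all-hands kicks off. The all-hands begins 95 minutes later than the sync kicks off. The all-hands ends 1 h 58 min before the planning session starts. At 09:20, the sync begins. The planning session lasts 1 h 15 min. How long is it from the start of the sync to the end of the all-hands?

3 hours 28 minutes

The all-hands starts at 09:20 + 95 min = 10:55.
The retro starts at 10:55 + 113 min = 12:48.
The planning session ends at 12:48 + 193 min = 16:01.
The planning session starts at 16:01 − 75 min = 14:46.
The all-hands ends at 14:46 − 118 min = 12:48.
From 09:20 to 12:48 is 3 hours 28 minutes.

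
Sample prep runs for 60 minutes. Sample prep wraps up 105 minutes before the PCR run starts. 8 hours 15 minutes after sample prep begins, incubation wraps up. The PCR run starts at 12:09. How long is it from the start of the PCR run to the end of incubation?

5 h 30 min

Sample prep ends at 12:09 − 105 min = 10:24.
Sample prep starts at 10:24 − 60 min = 09:24.
Incubation ends at 09:24 + 495 min = 17:39.
From 12:09 to 17:39 is 5 h 30 min.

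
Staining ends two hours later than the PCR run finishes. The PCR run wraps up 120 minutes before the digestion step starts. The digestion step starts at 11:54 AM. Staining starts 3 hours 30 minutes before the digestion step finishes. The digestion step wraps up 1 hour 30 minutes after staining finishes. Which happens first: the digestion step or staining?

The PCR run ends at 11:54 AM − 120 min = 9:54 AM.
Staining ends at 9:54 AM + 120 min = 11:54 AM.
The digestion step ends at 11:54 AM + 90 min = 1:24 PM.
Staining starts at 1:24 PM − 210 min = 9:54 AM.
The digestion step starts at 11:54 AM and staining starts at 9:54 AM, so staining is first.

staining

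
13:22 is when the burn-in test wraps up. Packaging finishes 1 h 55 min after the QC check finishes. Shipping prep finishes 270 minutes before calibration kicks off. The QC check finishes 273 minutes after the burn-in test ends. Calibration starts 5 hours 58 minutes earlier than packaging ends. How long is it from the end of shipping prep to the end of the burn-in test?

240 minutes

The QC check ends at 13:22 + 273 min = 17:55.
Packaging ends at 17:55 + 115 min = 19:50.
Calibration starts at 19:50 − 358 min = 13:52.
Shipping prep ends at 13:52 − 270 min = 09:22.
From 09:22 to 13:22 is 240 minutes.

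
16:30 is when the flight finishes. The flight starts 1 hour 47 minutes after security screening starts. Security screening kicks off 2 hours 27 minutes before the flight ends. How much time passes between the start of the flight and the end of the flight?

40 minutes

Security screening starts at 16:30 − 147 min = 14:03.
The flight starts at 14:03 + 107 min = 15:50.
From 15:50 to 16:30 is 40 minutes.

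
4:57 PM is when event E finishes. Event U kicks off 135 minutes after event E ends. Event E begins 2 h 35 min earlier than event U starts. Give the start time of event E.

Event U starts at 4:57 PM + 135 min = 7:12 PM.
Event E starts at 7:12 PM − 155 min = 4:37 PM.

4:37 PM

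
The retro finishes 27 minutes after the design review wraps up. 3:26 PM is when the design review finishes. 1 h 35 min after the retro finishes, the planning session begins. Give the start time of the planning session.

The retro ends at 3:26 PM + 27 min = 3:53 PM.
The planning session starts at 3:53 PM + 95 min = 5:28 PM.

5:28 PM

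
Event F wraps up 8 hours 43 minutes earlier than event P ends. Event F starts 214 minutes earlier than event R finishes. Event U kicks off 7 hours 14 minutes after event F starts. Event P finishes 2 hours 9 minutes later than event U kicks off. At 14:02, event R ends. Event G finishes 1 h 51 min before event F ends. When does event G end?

Event F starts at 14:02 − 214 min = 10:28.
Event U starts at 10:28 + 434 min = 17:42.
Event P ends at 17:42 + 129 min = 19:51.
Event F ends at 19:51 − 523 min = 11:08.
Event G ends at 11:08 − 111 min = 09:17.

09:17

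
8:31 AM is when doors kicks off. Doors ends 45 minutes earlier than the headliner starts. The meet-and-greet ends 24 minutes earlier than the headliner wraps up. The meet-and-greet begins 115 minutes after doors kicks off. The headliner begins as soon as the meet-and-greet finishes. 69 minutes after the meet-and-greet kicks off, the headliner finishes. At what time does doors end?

The meet-and-greet starts at 8:31 AM + 115 min = 10:26 AM.
The headliner ends at 10:26 AM + 69 min = 11:35 AM.
The meet-and-greet ends at 11:35 AM − 24 min = 11:11 AM.
So the headliner starts at 11:11 AM.
Doors ends at 11:11 AM − 45 min = 10:26 AM.

10:26 AM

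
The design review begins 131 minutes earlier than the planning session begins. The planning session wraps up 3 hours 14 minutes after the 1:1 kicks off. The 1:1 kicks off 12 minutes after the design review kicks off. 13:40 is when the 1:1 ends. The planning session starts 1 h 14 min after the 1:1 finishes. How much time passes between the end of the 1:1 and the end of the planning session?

The planning session starts at 13:40 + 74 min = 14:54.
The design review starts at 14:54 − 131 min = 12:43.
The 1:1 starts at 12:43 + 12 min = 12:55.
The planning session ends at 12:55 + 194 min = 16:09.
From 13:40 to 16:09 is 149 minutes.

149 minutes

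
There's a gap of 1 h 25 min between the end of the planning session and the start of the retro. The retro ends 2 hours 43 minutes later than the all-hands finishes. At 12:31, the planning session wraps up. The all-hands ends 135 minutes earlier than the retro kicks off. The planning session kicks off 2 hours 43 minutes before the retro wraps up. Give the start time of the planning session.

The retro starts at 12:31 + 85 min = 13:56.
The all-hands ends at 13:56 − 135 min = 11:41.
The retro ends at 11:41 + 163 min = 14:24.
The planning session starts at 14:24 − 163 min = 11:41.

11:41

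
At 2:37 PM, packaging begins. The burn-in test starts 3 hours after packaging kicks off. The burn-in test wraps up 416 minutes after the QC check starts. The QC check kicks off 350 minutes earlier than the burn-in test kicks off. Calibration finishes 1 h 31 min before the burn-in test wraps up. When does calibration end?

The burn-in test starts at 2:37 PM + 180 min = 5:37 PM.
The QC check starts at 5:37 PM − 350 min = 11:47 AM.
The burn-in test ends at 11:47 AM + 416 min = 6:43 PM.
Calibration ends at 6:43 PM − 91 min = 5:12 PM.

5:12 PM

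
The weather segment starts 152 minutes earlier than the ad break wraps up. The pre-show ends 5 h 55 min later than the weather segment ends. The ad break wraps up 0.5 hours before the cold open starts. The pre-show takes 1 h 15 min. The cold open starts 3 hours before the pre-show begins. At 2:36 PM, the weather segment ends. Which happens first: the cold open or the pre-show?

the cold open

The pre-show ends at 2:36 PM + 355 min = 8:31 PM.
The pre-show starts at 8:31 PM − 75 min = 7:16 PM.
The cold open starts at 7:16 PM − 180 min = 4:16 PM.
The cold open starts at 4:16 PM and the pre-show starts at 7:16 PM, so the cold open is first.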